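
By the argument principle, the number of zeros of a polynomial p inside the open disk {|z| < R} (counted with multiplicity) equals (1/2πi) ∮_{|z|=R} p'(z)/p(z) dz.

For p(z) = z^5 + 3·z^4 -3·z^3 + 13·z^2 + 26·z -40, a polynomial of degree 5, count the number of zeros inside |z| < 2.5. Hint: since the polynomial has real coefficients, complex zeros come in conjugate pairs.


The zeros of p are: -4, (1 + 2i), (1 - 2i), -2, 1.
Their magnitudes are: 4, 2.236, 2.236, 2, 1.
Zeros with |z| < R = 2.5: (1 + 2i), (1 - 2i), -2, 1.
Count = 4.
By the argument principle, (1/2πi) ∮_{|z|=R} p'(z)/p(z) dz equals exactly this count.

Number of zeros inside |z| < 2.5: 4.


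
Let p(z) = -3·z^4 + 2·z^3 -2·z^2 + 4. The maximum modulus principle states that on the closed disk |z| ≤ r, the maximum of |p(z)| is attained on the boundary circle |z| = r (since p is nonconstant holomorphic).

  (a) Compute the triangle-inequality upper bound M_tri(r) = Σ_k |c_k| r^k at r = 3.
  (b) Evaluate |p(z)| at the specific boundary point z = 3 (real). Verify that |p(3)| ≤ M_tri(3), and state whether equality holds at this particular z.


Coefficients: c_0 = 4, c_1 = 0, c_2 = -2, c_3 = 2, c_4 = -3. Radius r = 3.
Part (a). Triangle bound: M_tri(r) = Σ_k |c_k| r^k
  = |4|·3^0 + |0|·3^1 + |-2|·3^2 + |2|·3^3 + |-3|·3^4
  = 4 + 0 + 18 + 54 + 243 = 319.
This bounds M(r) := max_{|z|=r} |p(z)| from above; equality holds iff all terms c_k z^k can be made to align in phase at a single z on |z|=r.
Part (b). At z = 3 (real, on the circle |z| = r):
  p(3) = (4)·3^0 + (0)·3^1 + (-2)·3^2 + (2)·3^3 + (-3)·3^4 = -203.
  |p(3)| = 203.
Check: |p(3)| = 203 ≤ 319 = M_tri(3). ✓ Equality does not hold at z = 3 (the coefficients have mixed signs, so the terms do not all align in phase there).

M_tri(3) = 319; |p(3)| = 203; equality at z=3: no.


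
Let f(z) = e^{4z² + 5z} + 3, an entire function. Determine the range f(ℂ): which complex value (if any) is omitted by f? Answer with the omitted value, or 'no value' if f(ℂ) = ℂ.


Little Picard bounds the complement of f(ℂ) to at most one point.
The exponent g(z) = 4z² + 5z is a nonconstant polynomial, hence surjective onto ℂ. So e^{g(z)} takes every value in {e^w : w ∈ ℂ} = ℂ ∖ {0}. Adding 3 shifts the range to ℂ ∖ {3}. f omits exactly 3.

Omitted value: 3.


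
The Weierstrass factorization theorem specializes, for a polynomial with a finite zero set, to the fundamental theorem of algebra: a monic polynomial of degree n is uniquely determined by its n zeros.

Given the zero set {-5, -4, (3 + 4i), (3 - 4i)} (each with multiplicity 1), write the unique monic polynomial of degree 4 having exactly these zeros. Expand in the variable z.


The polynomial is p(z) = ∏_{α ∈ S} (z − α), where S = {-5, -4, (3 + 4i), (3 - 4i)}.
Expanding the product yields: p(z) = z^4 + 3·z^3 -9·z^2 + 105·z + 500.
Note conjugate pairs combine to real quadratics: (z − (3+4i))(z − (3−4i)) = z² − 6z + 25.
The resulting polynomial has degree 4 and real coefficients as required.

p(z) = z^4 + 3·z^3 -9·z^2 + 105·z + 500.


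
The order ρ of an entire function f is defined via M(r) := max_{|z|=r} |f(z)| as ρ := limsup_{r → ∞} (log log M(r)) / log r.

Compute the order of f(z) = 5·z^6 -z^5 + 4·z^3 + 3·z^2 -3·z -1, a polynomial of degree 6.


|f(z)| ≤ Σ|c_k|·r^k = O(r^6) as r → ∞. Polynomial growth is O(e^{r^ε}) for every ε > 0 (since r^6/e^{r^ε} → 0), so ρ ≤ ε for all ε > 0, i.e. ρ = 0. Every nonconstant polynomial has order 0.
Therefore ρ = 0.

Order ρ = 0.


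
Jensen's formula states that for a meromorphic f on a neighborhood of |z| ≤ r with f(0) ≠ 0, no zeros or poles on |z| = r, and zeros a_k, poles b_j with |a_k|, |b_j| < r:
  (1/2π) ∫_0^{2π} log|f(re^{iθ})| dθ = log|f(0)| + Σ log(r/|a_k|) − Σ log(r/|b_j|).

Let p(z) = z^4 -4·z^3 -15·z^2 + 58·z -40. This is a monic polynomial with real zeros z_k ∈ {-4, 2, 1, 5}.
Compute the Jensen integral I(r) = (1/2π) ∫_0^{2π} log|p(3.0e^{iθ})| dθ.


Zeros: -4, 1, 2, 5; r = 3.0.
Inside |z| < r: 1, 2. Outside (|z| ≥ r): -4, 5.
p(0) = -40, so log|p(0)| = log(40) = 3.6889.
Apply Jensen: I(r) = log|p(0)| + Σ_k log(r/|z_k|), summed over zeros inside |z| < r.
  log(r/|z_k|) for z_k = 2: log(3.0/2) = 0.4055
  log(r/|z_k|) for z_k = 1: log(3.0/1) = 1.0986
  Outside zeros (-4, 5) contribute nothing to the Jensen sum.
Sum over inside zeros: 1.5041.
I(r) = log|p(0)| + (inside sum) = 3.6889 + 1.5041 = 5.1930.
Note: since some zeros are outside |z| ≤ r, the simplified n·log(r) form does NOT apply — only the inside zeros contribute.

I(r) ≈ 5.1930.


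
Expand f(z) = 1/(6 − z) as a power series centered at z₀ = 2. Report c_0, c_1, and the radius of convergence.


Let w = z − z₀, so z = z₀ + w.
Then 6 − z = 6 − (z₀ + w) = (6 − z₀) − w = 4 − w.
f(z) = 1/(4 − w) = (1/(4)) · 1/(1 − w/(4)) = Σ_{n≥0} w^n / (4)^(n+1).
So c_n = 1/(4)^(n+1):
  c_0 = 1/(4)^1 = 1/4.
  c_1 = 1/(4)^2 = 1/16.
The series is valid for |w/d| < 1, i.e. |z − z₀| < |d|.
Radius of convergence: R = |6 − z₀| = |4| = 4 (distance from z₀ to the singularity z = 6).

c_0 = 1/4, c_1 = 1/16; R = 4.


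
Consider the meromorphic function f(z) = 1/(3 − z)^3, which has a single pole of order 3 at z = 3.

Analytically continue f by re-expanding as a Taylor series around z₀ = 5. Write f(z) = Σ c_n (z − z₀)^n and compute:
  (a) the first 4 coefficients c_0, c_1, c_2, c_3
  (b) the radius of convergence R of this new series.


Let w = z − z₀, so z = z₀ + w.
Then 3 − z = 3 − (z₀ + w) = (3 − z₀) − w = -2 − w.
f(z) = 1/(-2 − w)^3 = (1/(-2)^3) · (1 − w/(-2))^{−3}.
By the binomial series (1−u)^{−3} = Σ_{n≥0} C(n+2, 2) u^n for |u|<1, with u = w/(-2):
  c_n = C(n+2, 2) / (-2)^(n+3).
  c_0 = 1/(-2)^3 = -1/8.
  c_1 = 3/(-2)^4 = 3/16.
  c_2 = 6/(-2)^5 = -3/16.
  c_3 = 10/(-2)^6 = 5/32.
The series is valid for |w/d| < 1, i.e. |z − z₀| < |d|.
Radius of convergence: R = |3 − z₀| = |-2| = 2 (distance from z₀ to the singularity z = 3).

c_0 = -1/8, c_1 = 3/16, c_2 = -3/16, c_3 = 5/32; R = 2.


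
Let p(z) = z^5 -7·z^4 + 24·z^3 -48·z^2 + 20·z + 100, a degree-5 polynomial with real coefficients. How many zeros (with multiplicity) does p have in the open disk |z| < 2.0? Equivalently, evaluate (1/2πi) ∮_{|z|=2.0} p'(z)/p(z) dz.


The zeros of p are: (3 + 1i), (3 - 1i), (1 + 3i), (1 - 3i), -1.
Their magnitudes are: 3.162, 3.162, 3.162, 3.162, 1.
Zeros with |z| < R = 2.0: -1.
Count = 1.
By the argument principle, (1/2πi) ∮_{|z|=R} p'(z)/p(z) dz equals exactly this count.

Number of zeros inside |z| < 2.0: 1.


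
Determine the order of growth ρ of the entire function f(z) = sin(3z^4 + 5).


Write sin(w) = (e^{iw} ± e^{−iw})/(2 or 2i), so |sin(w)| ≤ e^{|w|}. With w = 3z^4 + 5, |w| ≤ 3r^4 + 5 on |z|=r, giving M(r) ≤ e^{3r^4 + 5} and ρ ≤ 4. For the lower bound, choose z on |z|=r with 3z^4 purely imaginary of modulus 3r^4; then |sin(3z^4 + 5)| grows like e^{3r^4}/2, so ρ ≥ 4. Hence ρ = 4.
Therefore ρ = 4.

Order ρ = 4.


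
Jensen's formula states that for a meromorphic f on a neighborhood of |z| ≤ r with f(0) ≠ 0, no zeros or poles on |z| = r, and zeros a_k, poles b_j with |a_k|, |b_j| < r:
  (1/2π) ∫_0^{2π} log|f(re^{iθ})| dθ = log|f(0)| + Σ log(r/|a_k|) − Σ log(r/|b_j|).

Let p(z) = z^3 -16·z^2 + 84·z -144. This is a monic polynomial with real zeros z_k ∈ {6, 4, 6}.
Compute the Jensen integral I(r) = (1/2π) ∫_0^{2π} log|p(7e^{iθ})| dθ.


Zeros: 4, 6, 6; r = 7.
Inside |z| < r: 4, 6, 6. Outside (|z| ≥ r): ∅.
p(0) = -144, so log|p(0)| = log(144) = 4.9698.
Apply Jensen: I(r) = log|p(0)| + Σ_k log(r/|z_k|), summed over zeros inside |z| < r.
  log(r/|z_k|) for z_k = 6: log(7/6) = 0.1542
  log(r/|z_k|) for z_k = 4: log(7/4) = 0.5596
  log(r/|z_k|) for z_k = 6: log(7/6) = 0.1542
Sum over inside zeros: 0.8679.
I(r) = log|p(0)| + (inside sum) = 4.9698 + 0.8679 = 5.8377.
Closed form (all zeros inside, monic): I(r) = n·log(r) = 3·log(7) = 5.8377. ✓

I(r) ≈ 5.8377.


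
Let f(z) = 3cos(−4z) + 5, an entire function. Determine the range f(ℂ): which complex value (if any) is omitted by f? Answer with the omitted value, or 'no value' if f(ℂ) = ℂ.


Little Picard bounds the complement of f(ℂ) to at most one point.
cos is entire and surjective onto ℂ: for every w ∈ ℂ, cos(ζ) = w has a solution ζ ∈ ℂ (e.g., via the complex inverse arccos). With ζ = −4z this gives z = ζ/(-4). Then 3·cos(−4z) takes every value in 3·ℂ = ℂ, and adding 5 is a bijection of ℂ. So f is surjective and omits no value. (Note: only on the real line is cos bounded by [−1, 1].)

Omitted value: no value.


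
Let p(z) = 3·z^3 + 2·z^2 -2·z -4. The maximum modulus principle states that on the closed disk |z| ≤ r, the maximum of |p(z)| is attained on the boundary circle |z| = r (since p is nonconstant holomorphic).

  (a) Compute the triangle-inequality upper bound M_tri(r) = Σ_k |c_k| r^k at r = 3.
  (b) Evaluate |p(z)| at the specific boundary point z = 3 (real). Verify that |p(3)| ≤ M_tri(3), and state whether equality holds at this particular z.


Coefficients: c_0 = -4, c_1 = -2, c_2 = 2, c_3 = 3. Radius r = 3.
Part (a). Triangle bound: M_tri(r) = Σ_k |c_k| r^k
  = |-4|·3^0 + |-2|·3^1 + |2|·3^2 + |3|·3^3
  = 4 + 6 + 18 + 81 = 109.
This bounds M(r) := max_{|z|=r} |p(z)| from above; equality holds iff all terms c_k z^k can be made to align in phase at a single z on |z|=r.
Part (b). At z = 3 (real, on the circle |z| = r):
  p(3) = (-4)·3^0 + (-2)·3^1 + (2)·3^2 + (3)·3^3 = 89.
  |p(3)| = 89.
Check: |p(3)| = 89 ≤ 109 = M_tri(3). ✓ Equality does not hold at z = 3 (the coefficients have mixed signs, so the terms do not all align in phase there).

M_tri(3) = 109; |p(3)| = 89; equality at z=3: no.


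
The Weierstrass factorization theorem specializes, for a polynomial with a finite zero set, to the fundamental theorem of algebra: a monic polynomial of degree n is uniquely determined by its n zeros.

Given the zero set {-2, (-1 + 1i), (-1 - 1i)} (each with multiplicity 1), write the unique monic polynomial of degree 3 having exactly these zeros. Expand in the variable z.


The polynomial is p(z) = ∏_{α ∈ S} (z − α), where S = {-2, (-1 + 1i), (-1 - 1i)}.
Expanding the product yields: p(z) = z^3 + 4·z^2 + 6·z + 4.
Note conjugate pairs combine to real quadratics: (z − (-1+1i))(z − (-1−1i)) = z² + 2z + 2.
The resulting polynomial has degree 3 and real coefficients as required.

p(z) = z^3 + 4·z^2 + 6·z + 4.


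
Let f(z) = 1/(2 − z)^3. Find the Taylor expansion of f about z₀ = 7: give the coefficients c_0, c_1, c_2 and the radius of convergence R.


Let w = z − z₀, so z = z₀ + w.
Then 2 − z = 2 − (z₀ + w) = (2 − z₀) − w = -5 − w.
f(z) = 1/(-5 − w)^3 = (1/(-5)^3) · (1 − w/(-5))^{−3}.
By the binomial series (1−u)^{−3} = Σ_{n≥0} C(n+2, 2) u^n for |u|<1, with u = w/(-5):
  c_n = C(n+2, 2) / (-5)^(n+3).
  c_0 = 1/(-5)^3 = -1/125.
  c_1 = 3/(-5)^4 = 3/625.
  c_2 = 6/(-5)^5 = -6/3125.
The series is valid for |w/d| < 1, i.e. |z − z₀| < |d|.
Radius of convergence: R = |2 − z₀| = |-5| = 5 (distance from z₀ to the singularity z = 2).

c_0 = -1/125, c_1 = 3/625, c_2 = -6/3125; R = 5.


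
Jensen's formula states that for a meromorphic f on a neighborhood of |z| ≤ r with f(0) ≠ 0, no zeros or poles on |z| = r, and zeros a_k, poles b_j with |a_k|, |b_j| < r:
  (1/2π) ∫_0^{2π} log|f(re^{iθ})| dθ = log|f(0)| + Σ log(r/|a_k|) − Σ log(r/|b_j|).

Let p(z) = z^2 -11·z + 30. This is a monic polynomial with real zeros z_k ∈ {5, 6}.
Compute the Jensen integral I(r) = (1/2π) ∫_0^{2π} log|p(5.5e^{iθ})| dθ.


Zeros: 5, 6; r = 5.5.
Inside |z| < r: 5. Outside (|z| ≥ r): 6.
p(0) = 30, so log|p(0)| = log(30) = 3.4012.
Apply Jensen: I(r) = log|p(0)| + Σ_k log(r/|z_k|), summed over zeros inside |z| < r.
  log(r/|z_k|) for z_k = 5: log(5.5/5) = 0.0953
  Outside zeros (6) contribute nothing to the Jensen sum.
Sum over inside zeros: 0.0953.
I(r) = log|p(0)| + (inside sum) = 3.4012 + 0.0953 = 3.4965.
Note: since some zeros are outside |z| ≤ r, the simplified n·log(r) form does NOT apply — only the inside zeros contribute.

I(r) ≈ 3.4965.


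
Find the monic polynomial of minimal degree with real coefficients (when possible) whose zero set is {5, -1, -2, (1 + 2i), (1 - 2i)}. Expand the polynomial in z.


The polynomial is p(z) = ∏_{α ∈ S} (z − α), where S = {5, -1, -2, (1 + 2i), (1 - 2i)}.
Expanding the product yields: p(z) = z^5 -4·z^4 -4·z^3 + 6·z^2 -45·z -50.
Note conjugate pairs combine to real quadratics: (z − (1+2i))(z − (1−2i)) = z² − 2z + 5.
The resulting polynomial has degree 5 and real coefficients as required.

p(z) = z^5 -4·z^4 -4·z^3 + 6·z^2 -45·z -50.


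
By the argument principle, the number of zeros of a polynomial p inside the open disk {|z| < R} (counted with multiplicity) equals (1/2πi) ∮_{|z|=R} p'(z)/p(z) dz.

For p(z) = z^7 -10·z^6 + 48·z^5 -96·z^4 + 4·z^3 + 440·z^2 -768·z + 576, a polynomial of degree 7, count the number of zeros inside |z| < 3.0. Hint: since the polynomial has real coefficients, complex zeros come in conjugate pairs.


The zeros of p are: -2, (2 + 2i), (2 - 2i), (1 + 1i), (1 - 1i), (3 + 3i), (3 - 3i).
Their magnitudes are: 2, 2.828, 2.828, 1.414, 1.414, 4.243, 4.243.
Zeros with |z| < R = 3.0: -2, (2 + 2i), (2 - 2i), (1 + 1i), (1 - 1i).
Count = 5.
By the argument principle, (1/2πi) ∮_{|z|=R} p'(z)/p(z) dz equals exactly this count.

Number of zeros inside |z| < 3.0: 5.


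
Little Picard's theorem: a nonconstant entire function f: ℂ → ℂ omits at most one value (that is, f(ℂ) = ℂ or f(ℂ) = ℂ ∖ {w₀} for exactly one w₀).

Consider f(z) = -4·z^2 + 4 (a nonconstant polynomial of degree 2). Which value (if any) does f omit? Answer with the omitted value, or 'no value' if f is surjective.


Little Picard bounds the complement of f(ℂ) to at most one point.
For every w ∈ ℂ, the equation p(z) − w = 0 is a nonconstant polynomial in z and hence has at least one root by the fundamental theorem of algebra. So p is surjective onto ℂ, omitting no value.

Omitted value: no value.


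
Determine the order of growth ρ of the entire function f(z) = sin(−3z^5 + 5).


Write sin(w) = (e^{iw} ± e^{−iw})/(2 or 2i), so |sin(w)| ≤ e^{|w|}. With w = −3z^5 + 5, |w| ≤ 3r^5 + 5 on |z|=r, giving M(r) ≤ e^{3r^5 + 5} and ρ ≤ 5. For the lower bound, choose z on |z|=r with -3z^5 purely imaginary of modulus 3r^5; then |sin(−3z^5 + 5)| grows like e^{3r^5}/2, so ρ ≥ 5. Hence ρ = 5.
Therefore ρ = 5.

Order ρ = 5.


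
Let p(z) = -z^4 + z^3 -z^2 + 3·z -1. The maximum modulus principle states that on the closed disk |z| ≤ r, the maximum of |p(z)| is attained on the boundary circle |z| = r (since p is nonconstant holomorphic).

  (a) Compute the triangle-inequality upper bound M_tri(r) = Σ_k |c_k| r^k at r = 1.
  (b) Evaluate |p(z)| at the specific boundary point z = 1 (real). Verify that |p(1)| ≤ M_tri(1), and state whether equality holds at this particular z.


Coefficients: c_0 = -1, c_1 = 3, c_2 = -1, c_3 = 1, c_4 = -1. Radius r = 1.
Part (a). Triangle bound: M_tri(r) = Σ_k |c_k| r^k
  = |-1|·1^0 + |3|·1^1 + |-1|·1^2 + |1|·1^3 + |-1|·1^4
  = 1 + 3 + 1 + 1 + 1 = 7.
This bounds M(r) := max_{|z|=r} |p(z)| from above; equality holds iff all terms c_k z^k can be made to align in phase at a single z on |z|=r.
Part (b). At z = 1 (real, on the circle |z| = r):
  p(1) = (-1)·1^0 + (3)·1^1 + (-1)·1^2 + (1)·1^3 + (-1)·1^4 = 1.
  |p(1)| = 1.
Check: |p(1)| = 1 ≤ 7 = M_tri(1). ✓ Equality does not hold at z = 1 (the coefficients have mixed signs, so the terms do not all align in phase there).

M_tri(1) = 7; |p(1)| = 1; equality at z=1: no.


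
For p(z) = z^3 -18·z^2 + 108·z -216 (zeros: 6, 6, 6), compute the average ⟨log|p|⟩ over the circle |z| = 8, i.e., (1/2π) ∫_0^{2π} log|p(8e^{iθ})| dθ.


Zeros: 6, 6, 6; r = 8.
Inside |z| < r: 6, 6, 6. Outside (|z| ≥ r): ∅.
p(0) = -216, so log|p(0)| = log(216) = 5.3753.
Apply Jensen: I(r) = log|p(0)| + Σ_k log(r/|z_k|), summed over zeros inside |z| < r.
  log(r/|z_k|) for z_k = 6: log(8/6) = 0.2877
  log(r/|z_k|) for z_k = 6: log(8/6) = 0.2877
  log(r/|z_k|) for z_k = 6: log(8/6) = 0.2877
Sum over inside zeros: 0.8630.
I(r) = log|p(0)| + (inside sum) = 5.3753 + 0.8630 = 6.2383.
Closed form (all zeros inside, monic): I(r) = n·log(r) = 3·log(8) = 6.2383. ✓

I(r) ≈ 6.2383.


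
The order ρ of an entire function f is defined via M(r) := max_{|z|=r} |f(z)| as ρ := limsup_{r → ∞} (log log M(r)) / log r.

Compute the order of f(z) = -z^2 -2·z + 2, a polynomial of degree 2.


|f(z)| ≤ Σ|c_k|·r^k = O(r^2) as r → ∞. Polynomial growth is O(e^{r^ε}) for every ε > 0 (since r^2/e^{r^ε} → 0), so ρ ≤ ε for all ε > 0, i.e. ρ = 0. Every nonconstant polynomial has order 0.
Therefore ρ = 0.

Order ρ = 0.


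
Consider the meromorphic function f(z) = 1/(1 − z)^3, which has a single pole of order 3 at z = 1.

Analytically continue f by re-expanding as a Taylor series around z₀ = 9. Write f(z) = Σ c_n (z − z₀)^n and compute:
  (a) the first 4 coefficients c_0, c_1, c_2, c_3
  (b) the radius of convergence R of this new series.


Let w = z − z₀, so z = z₀ + w.
Then 1 − z = 1 − (z₀ + w) = (1 − z₀) − w = -8 − w.
f(z) = 1/(-8 − w)^3 = (1/(-8)^3) · (1 − w/(-8))^{−3}.
By the binomial series (1−u)^{−3} = Σ_{n≥0} C(n+2, 2) u^n for |u|<1, with u = w/(-8):
  c_n = C(n+2, 2) / (-8)^(n+3).
  c_0 = 1/(-8)^3 = -1/512.
  c_1 = 3/(-8)^4 = 3/4096.
  c_2 = 6/(-8)^5 = -3/16384.
  c_3 = 10/(-8)^6 = 5/131072.
The series is valid for |w/d| < 1, i.e. |z − z₀| < |d|.
Radius of convergence: R = |1 − z₀| = |-8| = 8 (distance from z₀ to the singularity z = 1).

c_0 = -1/512, c_1 = 3/4096, c_2 = -3/16384, c_3 = 5/131072; R = 8.


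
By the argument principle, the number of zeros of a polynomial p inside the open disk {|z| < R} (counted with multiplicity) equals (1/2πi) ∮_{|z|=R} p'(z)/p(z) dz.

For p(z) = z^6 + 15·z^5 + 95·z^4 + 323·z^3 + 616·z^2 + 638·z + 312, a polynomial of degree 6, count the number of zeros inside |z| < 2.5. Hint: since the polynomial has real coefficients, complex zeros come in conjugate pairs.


The zeros of p are: (-1 + 1i), (-1 - 1i), (-3 + 2i), (-3 - 2i), -3, -4.
Their magnitudes are: 1.414, 1.414, 3.606, 3.606, 3, 4.
Zeros with |z| < R = 2.5: (-1 + 1i), (-1 - 1i).
Count = 2.
By the argument principle, (1/2πi) ∮_{|z|=R} p'(z)/p(z) dz equals exactly this count.

Number of zeros inside |z| < 2.5: 2.


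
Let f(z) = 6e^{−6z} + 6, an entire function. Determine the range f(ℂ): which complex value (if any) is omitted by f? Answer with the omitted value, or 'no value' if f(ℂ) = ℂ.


Little Picard bounds the complement of f(ℂ) to at most one point.
e^{−6z} is never zero on ℂ, so 6·e^{−6z} takes every value in ℂ ∖ {0}. Adding 6 shifts the range to ℂ ∖ {6}. Thus f omits exactly the value 6.

Omitted value: 6.


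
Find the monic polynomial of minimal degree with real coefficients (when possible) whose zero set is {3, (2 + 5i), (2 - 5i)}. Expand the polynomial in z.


The polynomial is p(z) = ∏_{α ∈ S} (z − α), where S = {3, (2 + 5i), (2 - 5i)}.
Expanding the product yields: p(z) = z^3 -7·z^2 + 41·z -87.
Note conjugate pairs combine to real quadratics: (z − (2+5i))(z − (2−5i)) = z² − 4z + 29.
The resulting polynomial has degree 3 and real coefficients as required.

p(z) = z^3 -7·z^2 + 41·z -87.


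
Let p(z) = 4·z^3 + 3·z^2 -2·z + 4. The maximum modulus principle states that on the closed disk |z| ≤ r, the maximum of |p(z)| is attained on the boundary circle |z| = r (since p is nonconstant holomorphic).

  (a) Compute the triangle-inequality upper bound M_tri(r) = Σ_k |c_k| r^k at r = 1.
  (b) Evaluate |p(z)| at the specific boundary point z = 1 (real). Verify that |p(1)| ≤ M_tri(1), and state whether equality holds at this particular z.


Coefficients: c_0 = 4, c_1 = -2, c_2 = 3, c_3 = 4. Radius r = 1.
Part (a). Triangle bound: M_tri(r) = Σ_k |c_k| r^k
  = |4|·1^0 + |-2|·1^1 + |3|·1^2 + |4|·1^3
  = 4 + 2 + 3 + 4 = 13.
This bounds M(r) := max_{|z|=r} |p(z)| from above; equality holds iff all terms c_k z^k can be made to align in phase at a single z on |z|=r.
Part (b). At z = 1 (real, on the circle |z| = r):
  p(1) = (4)·1^0 + (-2)·1^1 + (3)·1^2 + (4)·1^3 = 9.
  |p(1)| = 9.
Check: |p(1)| = 9 ≤ 13 = M_tri(1). ✓ Equality does not hold at z = 1 (the coefficients have mixed signs, so the terms do not all align in phase there).

M_tri(1) = 13; |p(1)| = 9; equality at z=1: no.


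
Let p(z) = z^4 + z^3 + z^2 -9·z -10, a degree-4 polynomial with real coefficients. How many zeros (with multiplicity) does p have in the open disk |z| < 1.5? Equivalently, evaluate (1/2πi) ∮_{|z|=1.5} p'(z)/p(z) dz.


The zeros of p are: (-1 + 2i), (-1 - 2i), 2, -1.
Their magnitudes are: 2.236, 2.236, 2, 1.
Zeros with |z| < R = 1.5: -1.
Count = 1.
By the argument principle, (1/2πi) ∮_{|z|=R} p'(z)/p(z) dz equals exactly this count.

Number of zeros inside |z| < 1.5: 1.


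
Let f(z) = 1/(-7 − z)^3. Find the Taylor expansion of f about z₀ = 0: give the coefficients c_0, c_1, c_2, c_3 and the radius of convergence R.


Let w = z − z₀, so z = z₀ + w.
Then -7 − z = -7 − (z₀ + w) = (-7 − z₀) − w = -7 − w.
f(z) = 1/(-7 − w)^3 = (1/(-7)^3) · (1 − w/(-7))^{−3}.
By the binomial series (1−u)^{−3} = Σ_{n≥0} C(n+2, 2) u^n for |u|<1, with u = w/(-7):
  c_n = C(n+2, 2) / (-7)^(n+3).
  c_0 = 1/(-7)^3 = -1/343.
  c_1 = 3/(-7)^4 = 3/2401.
  c_2 = 6/(-7)^5 = -6/16807.
  c_3 = 10/(-7)^6 = 10/117649.
The series is valid for |w/d| < 1, i.e. |z − z₀| < |d|.
Radius of convergence: R = |-7 − z₀| = |-7| = 7 (distance from z₀ to the singularity z = -7).

c_0 = -1/343, c_1 = 3/2401, c_2 = -6/16807, c_3 = 10/117649; R = 7.


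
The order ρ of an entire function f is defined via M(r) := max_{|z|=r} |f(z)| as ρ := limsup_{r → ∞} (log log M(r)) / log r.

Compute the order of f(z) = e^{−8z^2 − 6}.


|e^{−8z^2 − 6}| = e^{Re(-8·z^2) + -6} ≤ e^{8|z|^2 + -6} = e^{8r^2 + -6} on |z| = r, so ρ ≤ 2. Choosing z on |z|=r so that -8·z^2 is real positive (always possible by picking arg z appropriately) gives |f(z)| = e^{8r^2 + -6}, matching the bound. The additive constant -6 does not affect log log M(r) ~ 2·log r. Hence ρ = 2.
Therefore ρ = 2.

Order ρ = 2.


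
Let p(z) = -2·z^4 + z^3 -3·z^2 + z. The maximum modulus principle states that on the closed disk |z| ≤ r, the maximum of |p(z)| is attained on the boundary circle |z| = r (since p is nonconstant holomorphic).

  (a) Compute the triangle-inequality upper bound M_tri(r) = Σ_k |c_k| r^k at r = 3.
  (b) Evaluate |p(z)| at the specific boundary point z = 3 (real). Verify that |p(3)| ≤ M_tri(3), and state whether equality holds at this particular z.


Coefficients: c_0 = 0, c_1 = 1, c_2 = -3, c_3 = 1, c_4 = -2. Radius r = 3.
Part (a). Triangle bound: M_tri(r) = Σ_k |c_k| r^k
  = |0|·3^0 + |1|·3^1 + |-3|·3^2 + |1|·3^3 + |-2|·3^4
  = 0 + 3 + 27 + 27 + 162 = 219.
This bounds M(r) := max_{|z|=r} |p(z)| from above; equality holds iff all terms c_k z^k can be made to align in phase at a single z on |z|=r.
Part (b). At z = 3 (real, on the circle |z| = r):
  p(3) = (0)·3^0 + (1)·3^1 + (-3)·3^2 + (1)·3^3 + (-2)·3^4 = -159.
  |p(3)| = 159.
Check: |p(3)| = 159 ≤ 219 = M_tri(3). ✓ Equality does not hold at z = 3 (the coefficients have mixed signs, so the terms do not all align in phase there).

M_tri(3) = 219; |p(3)| = 159; equality at z=3: no.


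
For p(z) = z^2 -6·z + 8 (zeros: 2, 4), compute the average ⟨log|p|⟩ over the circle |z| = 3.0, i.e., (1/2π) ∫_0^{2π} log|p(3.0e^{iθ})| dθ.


Zeros: 2, 4; r = 3.0.
Inside |z| < r: 2. Outside (|z| ≥ r): 4.
p(0) = 8, so log|p(0)| = log(8) = 2.0794.
Apply Jensen: I(r) = log|p(0)| + Σ_k log(r/|z_k|), summed over zeros inside |z| < r.
  log(r/|z_k|) for z_k = 2: log(3.0/2) = 0.4055
  Outside zeros (4) contribute nothing to the Jensen sum.
Sum over inside zeros: 0.4055.
I(r) = log|p(0)| + (inside sum) = 2.0794 + 0.4055 = 2.4849.
Note: since some zeros are outside |z| ≤ r, the simplified n·log(r) form does NOT apply — only the inside zeros contribute.

I(r) ≈ 2.4849.


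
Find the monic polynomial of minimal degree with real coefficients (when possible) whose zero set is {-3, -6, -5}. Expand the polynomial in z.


The polynomial is p(z) = ∏_{α ∈ S} (z − α), where S = {-3, -6, -5}.
Expanding the product yields: p(z) = z^3 + 14·z^2 + 63·z + 90.
The resulting polynomial has degree 3 and real coefficients as required.

p(z) = z^3 + 14·z^2 + 63·z + 90.


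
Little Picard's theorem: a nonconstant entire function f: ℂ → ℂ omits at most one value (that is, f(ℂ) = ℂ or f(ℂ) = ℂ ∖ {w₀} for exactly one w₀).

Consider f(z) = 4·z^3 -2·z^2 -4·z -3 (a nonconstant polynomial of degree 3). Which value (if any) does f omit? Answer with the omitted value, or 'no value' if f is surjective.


Little Picard bounds the complement of f(ℂ) to at most one point.
For every w ∈ ℂ, the equation p(z) − w = 0 is a nonconstant polynomial in z and hence has at least one root by the fundamental theorem of algebra. So p is surjective onto ℂ, omitting no value.

Omitted value: no value.


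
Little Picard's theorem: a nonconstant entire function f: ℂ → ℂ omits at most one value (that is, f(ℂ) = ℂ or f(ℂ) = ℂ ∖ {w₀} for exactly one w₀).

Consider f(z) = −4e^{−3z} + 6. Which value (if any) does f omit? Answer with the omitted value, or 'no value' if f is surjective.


Little Picard bounds the complement of f(ℂ) to at most one point.
e^{−3z} is never zero on ℂ, so -4·e^{−3z} takes every value in ℂ ∖ {0}. Adding 6 shifts the range to ℂ ∖ {6}. Thus f omits exactly the value 6.

Omitted value: 6.


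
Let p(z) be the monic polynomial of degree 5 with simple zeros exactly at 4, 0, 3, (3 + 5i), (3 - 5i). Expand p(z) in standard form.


The polynomial is p(z) = ∏_{α ∈ S} (z − α), where S = {4, 0, 3, (3 + 5i), (3 - 5i)}.
Expanding the product yields: p(z) = z^5 -13·z^4 + 88·z^3 -310·z^2 + 408·z.
Note conjugate pairs combine to real quadratics: (z − (3+5i))(z − (3−5i)) = z² − 6z + 34.
The resulting polynomial has degree 5 and real coefficients as required.

p(z) = z^5 -13·z^4 + 88·z^3 -310·z^2 + 408·z.


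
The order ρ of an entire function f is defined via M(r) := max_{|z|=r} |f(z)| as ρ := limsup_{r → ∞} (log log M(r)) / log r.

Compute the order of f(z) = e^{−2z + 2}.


|e^{−2z + 2}| = e^{Re(-2·z) + 2} ≤ e^{2|z|^1 + 2} = e^{2r^1 + 2} on |z| = r, so ρ ≤ 1. Choosing z on |z|=r so that -2·z is real positive (always possible by picking arg z appropriately) gives |f(z)| = e^{2r^1 + 2}, matching the bound. The additive constant 2 does not affect log log M(r) ~ 1·log r. Hence ρ = 1.
Therefore ρ = 1.

Order ρ = 1.


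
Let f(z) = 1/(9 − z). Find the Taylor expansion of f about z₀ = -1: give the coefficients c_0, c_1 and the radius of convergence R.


Let w = z − z₀, so z = z₀ + w.
Then 9 − z = 9 − (z₀ + w) = (9 − z₀) − w = 10 − w.
f(z) = 1/(10 − w) = (1/(10)) · 1/(1 − w/(10)) = Σ_{n≥0} w^n / (10)^(n+1).
So c_n = 1/(10)^(n+1):
  c_0 = 1/(10)^1 = 1/10.
  c_1 = 1/(10)^2 = 1/100.
The series is valid for |w/d| < 1, i.e. |z − z₀| < |d|.
Radius of convergence: R = |9 − z₀| = |10| = 10 (distance from z₀ to the singularity z = 9).

c_0 = 1/10, c_1 = 1/100; R = 10.


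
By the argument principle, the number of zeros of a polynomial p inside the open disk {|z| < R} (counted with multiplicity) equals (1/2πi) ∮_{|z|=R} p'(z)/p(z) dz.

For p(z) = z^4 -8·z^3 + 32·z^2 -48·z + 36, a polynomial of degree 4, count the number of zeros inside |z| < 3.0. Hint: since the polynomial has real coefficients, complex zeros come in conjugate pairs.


The zeros of p are: (3 + 3i), (3 - 3i), (1 + 1i), (1 - 1i).
Their magnitudes are: 4.243, 4.243, 1.414, 1.414.
Zeros with |z| < R = 3.0: (1 + 1i), (1 - 1i).
Count = 2.
By the argument principle, (1/2πi) ∮_{|z|=R} p'(z)/p(z) dz equals exactly this count.

Number of zeros inside |z| < 3.0: 2.


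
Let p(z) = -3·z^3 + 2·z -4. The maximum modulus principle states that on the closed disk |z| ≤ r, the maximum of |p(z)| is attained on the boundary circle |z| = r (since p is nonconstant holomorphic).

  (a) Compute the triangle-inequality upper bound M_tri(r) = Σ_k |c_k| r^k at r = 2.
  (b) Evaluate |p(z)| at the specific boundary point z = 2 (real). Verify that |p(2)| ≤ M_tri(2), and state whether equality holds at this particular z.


Coefficients: c_0 = -4, c_1 = 2, c_2 = 0, c_3 = -3. Radius r = 2.
Part (a). Triangle bound: M_tri(r) = Σ_k |c_k| r^k
  = |-4|·2^0 + |2|·2^1 + |0|·2^2 + |-3|·2^3
  = 4 + 4 + 0 + 24 = 32.
This bounds M(r) := max_{|z|=r} |p(z)| from above; equality holds iff all terms c_k z^k can be made to align in phase at a single z on |z|=r.
Part (b). At z = 2 (real, on the circle |z| = r):
  p(2) = (-4)·2^0 + (2)·2^1 + (0)·2^2 + (-3)·2^3 = -24.
  |p(2)| = 24.
Check: |p(2)| = 24 ≤ 32 = M_tri(2). ✓ Equality does not hold at z = 2 (the coefficients have mixed signs, so the terms do not all align in phase there).

M_tri(2) = 32; |p(2)| = 24; equality at z=2: no.


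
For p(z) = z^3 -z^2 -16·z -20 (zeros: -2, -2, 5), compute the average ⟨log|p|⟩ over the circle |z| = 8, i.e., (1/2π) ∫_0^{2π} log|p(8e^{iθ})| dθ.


Zeros: -2, -2, 5; r = 8.
Inside |z| < r: -2, -2, 5. Outside (|z| ≥ r): ∅.
p(0) = -20, so log|p(0)| = log(20) = 2.9957.
Apply Jensen: I(r) = log|p(0)| + Σ_k log(r/|z_k|), summed over zeros inside |z| < r.
  log(r/|z_k|) for z_k = -2: log(8/2) = 1.3863
  log(r/|z_k|) for z_k = -2: log(8/2) = 1.3863
  log(r/|z_k|) for z_k = 5: log(8/5) = 0.4700
Sum over inside zeros: 3.2426.
I(r) = log|p(0)| + (inside sum) = 2.9957 + 3.2426 = 6.2383.
Closed form (all zeros inside, monic): I(r) = n·log(r) = 3·log(8) = 6.2383. ✓

I(r) ≈ 6.2383.


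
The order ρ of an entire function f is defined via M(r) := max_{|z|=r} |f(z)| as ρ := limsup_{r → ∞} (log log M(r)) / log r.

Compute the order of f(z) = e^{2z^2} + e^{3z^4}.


Each summand is entire of order 2 and 4 respectively (as in the single-exponential case). The order of a sum is at most the max of the orders, so ρ ≤ 4. For the lower bound: on |z|=r choose arg z so that 3z^4 is real positive; then |e^{3z^4}| = e^{3r^4} while |e^{2z^2}| ≤ e^{2r^2} = o(e^{3r^4}). So |f| ≥ e^{3r^4}(1 − o(1)) and ρ ≥ 4. Hence ρ = max(2, 4) = 4.
Therefore ρ = 4.

Order ρ = 4.


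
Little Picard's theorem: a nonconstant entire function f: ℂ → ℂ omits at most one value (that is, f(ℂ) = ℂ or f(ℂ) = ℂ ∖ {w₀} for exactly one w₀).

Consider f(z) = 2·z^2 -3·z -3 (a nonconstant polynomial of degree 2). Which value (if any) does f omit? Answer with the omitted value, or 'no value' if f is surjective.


Little Picard bounds the complement of f(ℂ) to at most one point.
For every w ∈ ℂ, the equation p(z) − w = 0 is a nonconstant polynomial in z and hence has at least one root by the fundamental theorem of algebra. So p is surjective onto ℂ, omitting no value.

Omitted value: no value.


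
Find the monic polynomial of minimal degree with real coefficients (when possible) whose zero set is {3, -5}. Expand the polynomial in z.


The polynomial is p(z) = ∏_{α ∈ S} (z − α), where S = {3, -5}.
Expanding the product yields: p(z) = z^2 + 2·z -15.
The resulting polynomial has degree 2 and real coefficients as required.

p(z) = z^2 + 2·z -15.


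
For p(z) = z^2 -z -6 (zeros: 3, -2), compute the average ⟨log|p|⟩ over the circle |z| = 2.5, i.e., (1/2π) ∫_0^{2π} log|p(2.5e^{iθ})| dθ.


Zeros: -2, 3; r = 2.5.
Inside |z| < r: -2. Outside (|z| ≥ r): 3.
p(0) = -6, so log|p(0)| = log(6) = 1.7918.
Apply Jensen: I(r) = log|p(0)| + Σ_k log(r/|z_k|), summed over zeros inside |z| < r.
  log(r/|z_k|) for z_k = -2: log(2.5/2) = 0.2231
  Outside zeros (3) contribute nothing to the Jensen sum.
Sum over inside zeros: 0.2231.
I(r) = log|p(0)| + (inside sum) = 1.7918 + 0.2231 = 2.0149.
Note: since some zeros are outside |z| ≤ r, the simplified n·log(r) form does NOT apply — only the inside zeros contribute.

I(r) ≈ 2.0149.


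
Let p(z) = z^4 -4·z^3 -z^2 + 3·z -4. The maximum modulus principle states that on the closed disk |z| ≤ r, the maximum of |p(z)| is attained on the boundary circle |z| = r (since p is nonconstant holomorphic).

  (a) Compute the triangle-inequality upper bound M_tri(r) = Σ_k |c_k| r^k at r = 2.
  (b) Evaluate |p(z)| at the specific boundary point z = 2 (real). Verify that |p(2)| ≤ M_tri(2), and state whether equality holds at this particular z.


Coefficients: c_0 = -4, c_1 = 3, c_2 = -1, c_3 = -4, c_4 = 1. Radius r = 2.
Part (a). Triangle bound: M_tri(r) = Σ_k |c_k| r^k
  = |-4|·2^0 + |3|·2^1 + |-1|·2^2 + |-4|·2^3 + |1|·2^4
  = 4 + 6 + 4 + 32 + 16 = 62.
This bounds M(r) := max_{|z|=r} |p(z)| from above; equality holds iff all terms c_k z^k can be made to align in phase at a single z on |z|=r.
Part (b). At z = 2 (real, on the circle |z| = r):
  p(2) = (-4)·2^0 + (3)·2^1 + (-1)·2^2 + (-4)·2^3 + (1)·2^4 = -18.
  |p(2)| = 18.
Check: |p(2)| = 18 ≤ 62 = M_tri(2). ✓ Equality does not hold at z = 2 (the coefficients have mixed signs, so the terms do not all align in phase there).

M_tri(2) = 62; |p(2)| = 18; equality at z=2: no.


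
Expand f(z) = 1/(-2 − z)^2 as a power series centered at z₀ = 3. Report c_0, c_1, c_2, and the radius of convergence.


Let w = z − z₀, so z = z₀ + w.
Then -2 − z = -2 − (z₀ + w) = (-2 − z₀) − w = -5 − w.
f(z) = 1/(-5 − w)^2 = (1/(-5)^2) · (1 − w/(-5))^{−2}.
By the binomial series (1−u)^{−2} = Σ_{n≥0} C(n+1, 1) u^n for |u|<1, with u = w/(-5):
  c_n = C(n+1, 1) / (-5)^(n+2).
  c_0 = 1/(-5)^2 = 1/25.
  c_1 = 2/(-5)^3 = -2/125.
  c_2 = 3/(-5)^4 = 3/625.
The series is valid for |w/d| < 1, i.e. |z − z₀| < |d|.
Radius of convergence: R = |-2 − z₀| = |-5| = 5 (distance from z₀ to the singularity z = -2).

c_0 = 1/25, c_1 = -2/125, c_2 = 3/625; R = 5.


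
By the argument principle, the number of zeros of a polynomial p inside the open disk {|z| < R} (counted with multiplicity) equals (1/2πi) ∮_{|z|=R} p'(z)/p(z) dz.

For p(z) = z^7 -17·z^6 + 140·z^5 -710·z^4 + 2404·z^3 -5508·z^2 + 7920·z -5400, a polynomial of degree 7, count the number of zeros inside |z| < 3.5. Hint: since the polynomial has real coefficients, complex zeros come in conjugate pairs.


The zeros of p are: 3, (1 + 3i), (1 - 3i), (3 + 1i), (3 - 1i), (3 + 3i), (3 - 3i).
Their magnitudes are: 3, 3.162, 3.162, 3.162, 3.162, 4.243, 4.243.
Zeros with |z| < R = 3.5: 3, (1 + 3i), (1 - 3i), (3 + 1i), (3 - 1i).
Count = 5.
By the argument principle, (1/2πi) ∮_{|z|=R} p'(z)/p(z) dz equals exactly this count.

Number of zeros inside |z| < 3.5: 5.


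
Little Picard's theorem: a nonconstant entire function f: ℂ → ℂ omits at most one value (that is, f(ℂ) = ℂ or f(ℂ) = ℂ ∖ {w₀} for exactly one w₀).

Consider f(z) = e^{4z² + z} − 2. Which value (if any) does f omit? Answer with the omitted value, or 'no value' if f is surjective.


Little Picard bounds the complement of f(ℂ) to at most one point.
The exponent g(z) = 4z² + z is a nonconstant polynomial, hence surjective onto ℂ. So e^{g(z)} takes every value in {e^w : w ∈ ℂ} = ℂ ∖ {0}. Adding -2 shifts the range to ℂ ∖ {-2}. f omits exactly -2.

Omitted value: -2.


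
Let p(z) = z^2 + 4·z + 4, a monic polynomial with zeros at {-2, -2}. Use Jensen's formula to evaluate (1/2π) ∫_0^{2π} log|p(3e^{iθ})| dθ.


Zeros: -2, -2; r = 3.
Inside |z| < r: -2, -2. Outside (|z| ≥ r): ∅.
p(0) = 4, so log|p(0)| = log(4) = 1.3863.
Apply Jensen: I(r) = log|p(0)| + Σ_k log(r/|z_k|), summed over zeros inside |z| < r.
  log(r/|z_k|) for z_k = -2: log(3/2) = 0.4055
  log(r/|z_k|) for z_k = -2: log(3/2) = 0.4055
Sum over inside zeros: 0.8109.
I(r) = log|p(0)| + (inside sum) = 1.3863 + 0.8109 = 2.1972.
Closed form (all zeros inside, monic): I(r) = n·log(r) = 2·log(3) = 2.1972. ✓

I(r) ≈ 2.1972.


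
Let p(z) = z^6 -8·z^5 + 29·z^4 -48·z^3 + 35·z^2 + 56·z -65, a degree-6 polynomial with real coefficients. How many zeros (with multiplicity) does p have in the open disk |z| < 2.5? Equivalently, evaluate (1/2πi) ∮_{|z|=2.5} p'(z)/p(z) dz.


The zeros of p are: (1 + 2i), (1 - 2i), (3 + 2i), (3 - 2i), 1, -1.
Their magnitudes are: 2.236, 2.236, 3.606, 3.606, 1, 1.
Zeros with |z| < R = 2.5: (1 + 2i), (1 - 2i), 1, -1.
Count = 4.
By the argument principle, (1/2πi) ∮_{|z|=R} p'(z)/p(z) dz equals exactly this count.

Number of zeros inside |z| < 2.5: 4.


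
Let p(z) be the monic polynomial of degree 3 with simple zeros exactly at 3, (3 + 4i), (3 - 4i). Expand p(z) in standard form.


The polynomial is p(z) = ∏_{α ∈ S} (z − α), where S = {3, (3 + 4i), (3 - 4i)}.
Expanding the product yields: p(z) = z^3 -9·z^2 + 43·z -75.
Note conjugate pairs combine to real quadratics: (z − (3+4i))(z − (3−4i)) = z² − 6z + 25.
The resulting polynomial has degree 3 and real coefficients as required.

p(z) = z^3 -9·z^2 + 43·z -75.


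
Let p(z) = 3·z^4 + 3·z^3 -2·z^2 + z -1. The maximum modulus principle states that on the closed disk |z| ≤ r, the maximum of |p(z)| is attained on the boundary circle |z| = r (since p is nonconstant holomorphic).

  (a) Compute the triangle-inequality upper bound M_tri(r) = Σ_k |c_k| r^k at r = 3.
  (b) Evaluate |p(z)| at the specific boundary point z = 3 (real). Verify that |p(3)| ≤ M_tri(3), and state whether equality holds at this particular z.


Coefficients: c_0 = -1, c_1 = 1, c_2 = -2, c_3 = 3, c_4 = 3. Radius r = 3.
Part (a). Triangle bound: M_tri(r) = Σ_k |c_k| r^k
  = |-1|·3^0 + |1|·3^1 + |-2|·3^2 + |3|·3^3 + |3|·3^4
  = 1 + 3 + 18 + 81 + 243 = 346.
This bounds M(r) := max_{|z|=r} |p(z)| from above; equality holds iff all terms c_k z^k can be made to align in phase at a single z on |z|=r.
Part (b). At z = 3 (real, on the circle |z| = r):
  p(3) = (-1)·3^0 + (1)·3^1 + (-2)·3^2 + (3)·3^3 + (3)·3^4 = 308.
  |p(3)| = 308.
Check: |p(3)| = 308 ≤ 346 = M_tri(3). ✓ Equality does not hold at z = 3 (the coefficients have mixed signs, so the terms do not all align in phase there).

M_tri(3) = 346; |p(3)| = 308; equality at z=3: no.


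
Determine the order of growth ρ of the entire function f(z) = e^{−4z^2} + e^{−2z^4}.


Each summand is entire of order 2 and 4 respectively (as in the single-exponential case). The order of a sum is at most the max of the orders, so ρ ≤ 4. For the lower bound: on |z|=r choose arg z so that -2z^4 is real positive; then |e^{-2z^4}| = e^{2r^4} while |e^{-4z^2}| ≤ e^{4r^2} = o(e^{2r^4}). So |f| ≥ e^{2r^4}(1 − o(1)) and ρ ≥ 4. Hence ρ = max(2, 4) = 4.
Therefore ρ = 4.

Order ρ = 4.


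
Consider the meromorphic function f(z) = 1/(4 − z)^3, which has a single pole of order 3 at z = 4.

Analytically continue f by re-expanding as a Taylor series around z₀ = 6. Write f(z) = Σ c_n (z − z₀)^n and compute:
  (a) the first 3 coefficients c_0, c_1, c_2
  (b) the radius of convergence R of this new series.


Let w = z − z₀, so z = z₀ + w.
Then 4 − z = 4 − (z₀ + w) = (4 − z₀) − w = -2 − w.
f(z) = 1/(-2 − w)^3 = (1/(-2)^3) · (1 − w/(-2))^{−3}.
By the binomial series (1−u)^{−3} = Σ_{n≥0} C(n+2, 2) u^n for |u|<1, with u = w/(-2):
  c_n = C(n+2, 2) / (-2)^(n+3).
  c_0 = 1/(-2)^3 = -1/8.
  c_1 = 3/(-2)^4 = 3/16.
  c_2 = 6/(-2)^5 = -3/16.
The series is valid for |w/d| < 1, i.e. |z − z₀| < |d|.
Radius of convergence: R = |4 − z₀| = |-2| = 2 (distance from z₀ to the singularity z = 4).

c_0 = -1/8, c_1 = 3/16, c_2 = -3/16; R = 2.


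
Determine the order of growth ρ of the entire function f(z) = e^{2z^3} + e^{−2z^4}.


Each summand is entire of order 3 and 4 respectively (as in the single-exponential case). The order of a sum is at most the max of the orders, so ρ ≤ 4. For the lower bound: on |z|=r choose arg z so that -2z^4 is real positive; then |e^{-2z^4}| = e^{2r^4} while |e^{2z^3}| ≤ e^{2r^3} = o(e^{2r^4}). So |f| ≥ e^{2r^4}(1 − o(1)) and ρ ≥ 4. Hence ρ = max(3, 4) = 4.
Therefore ρ = 4.

Order ρ = 4.
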